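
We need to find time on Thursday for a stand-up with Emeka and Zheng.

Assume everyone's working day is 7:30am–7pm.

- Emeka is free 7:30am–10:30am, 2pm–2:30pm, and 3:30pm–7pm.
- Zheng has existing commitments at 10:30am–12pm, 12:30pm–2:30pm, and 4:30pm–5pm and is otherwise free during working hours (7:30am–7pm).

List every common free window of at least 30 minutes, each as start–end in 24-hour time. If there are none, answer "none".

Zheng free within 07:30–19:00: 07:30–10:30, 12:00–12:30, 14:30–16:30, 17:00–19:00.
Emeka ∩ Zheng: 07:30–10:30, 15:30–16:30, 17:00–19:00.
Windows ≥ 30 min: 07:30–10:30, 15:30–16:30, 17:00–19:00.

07:30–10:30, 15:30–16:30, 17:00–19:00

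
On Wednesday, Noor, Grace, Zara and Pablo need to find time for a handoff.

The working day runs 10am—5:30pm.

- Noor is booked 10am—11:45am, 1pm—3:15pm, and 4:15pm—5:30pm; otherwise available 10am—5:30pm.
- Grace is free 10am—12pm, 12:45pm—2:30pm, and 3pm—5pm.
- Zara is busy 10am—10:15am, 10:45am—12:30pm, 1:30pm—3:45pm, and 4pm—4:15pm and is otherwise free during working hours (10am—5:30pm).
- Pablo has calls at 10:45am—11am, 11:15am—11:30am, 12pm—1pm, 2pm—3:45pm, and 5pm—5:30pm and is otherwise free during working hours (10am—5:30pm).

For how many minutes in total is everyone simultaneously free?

15 minutes

Noor free within 10:00–17:30: 11:45–13:00, 15:15–16:15.
Zara free within 10:00–17:30: 10:15–10:45, 12:30–13:30, 15:45–16:00, 16:15–17:30.
Pablo free within 10:00–17:30: 10:00–10:45, 11:00–11:15, 11:30–12:00, 13:00–14:00, 15:45–17:00.
Noor ∩ Grace: 11:45–12:00, 12:45–13:00, 15:15–16:15.
Noor ∩ Grace ∩ Zara: 12:45–13:00, 15:45–16:00.
Noor ∩ Grace ∩ Zara ∩ Pablo: 15:45–16:00.
Total common minutes: 15.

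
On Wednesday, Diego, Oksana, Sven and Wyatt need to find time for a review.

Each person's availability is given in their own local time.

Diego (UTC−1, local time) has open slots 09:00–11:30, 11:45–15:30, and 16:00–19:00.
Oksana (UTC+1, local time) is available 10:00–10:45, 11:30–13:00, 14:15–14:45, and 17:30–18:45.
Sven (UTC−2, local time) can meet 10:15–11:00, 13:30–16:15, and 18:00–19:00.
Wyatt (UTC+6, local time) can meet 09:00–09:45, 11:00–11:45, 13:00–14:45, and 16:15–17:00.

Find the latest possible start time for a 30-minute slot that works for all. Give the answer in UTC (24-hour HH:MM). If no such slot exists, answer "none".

none

Diego → UTC: 10:00–12:30, 12:45–16:30, 17:00–20:00.
Oksana → UTC: 09:00–09:45, 10:30–12:00, 13:15–13:45, 16:30–17:45.
Sven → UTC: 12:15–13:00, 15:30–18:15, 20:00–21:00.
Wyatt → UTC: 03:00–03:45, 05:00–05:45, 07:00–08:45, 10:15–11:00.
Diego ∩ Oksana: 10:30–12:00, 13:15–13:45, 17:00–17:45.
Diego ∩ Oksana ∩ Sven: 17:00–17:45.
Diego ∩ Oksana ∩ Sven ∩ Wyatt: (none).
Windows ≥ 30 min: (none).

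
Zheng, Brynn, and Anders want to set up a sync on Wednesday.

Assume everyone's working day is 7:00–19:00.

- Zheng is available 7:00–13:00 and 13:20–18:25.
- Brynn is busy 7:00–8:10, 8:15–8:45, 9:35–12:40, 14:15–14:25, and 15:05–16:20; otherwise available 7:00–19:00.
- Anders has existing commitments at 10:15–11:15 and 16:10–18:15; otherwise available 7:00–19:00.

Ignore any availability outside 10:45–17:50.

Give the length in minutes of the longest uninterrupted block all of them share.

Brynn free within 07:00–19:00: 08:10–08:15, 08:45–09:35, 12:40–14:15, 14:25–15:05, 16:20–19:00.
Anders free within 07:00–19:00: 07:00–10:15, 11:15–16:10, 18:15–19:00.
Zheng ∩ Brynn: 08:10–08:15, 08:45–09:35, 12:40–13:00, 13:20–14:15, 14:25–15:05, 16:20–18:25.
Zheng ∩ Brynn ∩ Anders: 08:10–08:15, 08:45–09:35, 12:40–13:00, 13:20–14:15, 14:25–15:05, 18:15–18:25.
Restricted to 10:45–17:50: 12:40–13:00, 13:20–14:15, 14:25–15:05.
Common window lengths: 20, 55, 40 min; longest is 55.

55 minutes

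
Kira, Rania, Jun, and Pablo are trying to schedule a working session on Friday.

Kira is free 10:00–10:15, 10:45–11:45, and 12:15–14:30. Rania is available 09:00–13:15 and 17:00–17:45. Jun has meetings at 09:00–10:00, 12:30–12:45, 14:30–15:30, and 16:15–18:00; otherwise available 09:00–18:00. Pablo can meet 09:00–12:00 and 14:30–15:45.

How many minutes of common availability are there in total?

Jun free within 09:00–18:00: 10:00–12:30, 12:45–14:30, 15:30–16:15.
Kira ∩ Rania: 10:00–10:15, 10:45–11:45, 12:15–13:15.
Kira ∩ Rania ∩ Jun: 10:00–10:15, 10:45–11:45, 12:15–12:30, 12:45–13:15.
Kira ∩ Rania ∩ Jun ∩ Pablo: 10:00–10:15, 10:45–11:45.
Total common minutes: 15 + 60 = 75.

75 minutes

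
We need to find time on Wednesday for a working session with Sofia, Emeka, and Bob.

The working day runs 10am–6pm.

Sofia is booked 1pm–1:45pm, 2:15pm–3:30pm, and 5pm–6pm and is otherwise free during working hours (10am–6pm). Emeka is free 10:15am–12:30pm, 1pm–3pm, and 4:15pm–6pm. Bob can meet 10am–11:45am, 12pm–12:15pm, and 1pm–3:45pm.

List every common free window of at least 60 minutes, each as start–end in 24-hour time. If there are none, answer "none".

10:15–11:45

Sofia free within 10:00–18:00: 10:00–13:00, 13:45–14:15, 15:30–17:00.
Sofia ∩ Emeka: 10:15–12:30, 13:45–14:15, 16:15–17:00.
Sofia ∩ Emeka ∩ Bob: 10:15–11:45, 12:00–12:15, 13:45–14:15.
Windows ≥ 60 min: 10:15–11:45.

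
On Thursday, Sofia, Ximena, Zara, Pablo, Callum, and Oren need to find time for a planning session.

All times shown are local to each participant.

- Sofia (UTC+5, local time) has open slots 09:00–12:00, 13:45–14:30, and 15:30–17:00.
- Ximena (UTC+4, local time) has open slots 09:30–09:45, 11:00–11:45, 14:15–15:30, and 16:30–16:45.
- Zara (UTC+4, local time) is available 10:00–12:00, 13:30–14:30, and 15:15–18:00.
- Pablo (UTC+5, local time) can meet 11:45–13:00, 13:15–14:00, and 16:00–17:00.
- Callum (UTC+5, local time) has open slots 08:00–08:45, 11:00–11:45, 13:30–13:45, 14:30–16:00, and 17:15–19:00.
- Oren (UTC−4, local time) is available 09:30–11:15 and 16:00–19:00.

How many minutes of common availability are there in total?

Sofia → UTC: 04:00–07:00, 08:45–09:30, 10:30–12:00.
Ximena → UTC: 05:30–05:45, 07:00–07:45, 10:15–11:30, 12:30–12:45.
Zara → UTC: 06:00–08:00, 09:30–10:30, 11:15–14:00.
Pablo → UTC: 06:45–08:00, 08:15–09:00, 11:00–12:00.
Callum → UTC: 03:00–03:45, 06:00–06:45, 08:30–08:45, 09:30–11:00, 12:15–14:00.
Oren → UTC: 13:30–15:15, 20:00–23:00.
Sofia ∩ Ximena: 05:30–05:45, 10:30–11:30.
Sofia ∩ Ximena ∩ Zara: 11:15–11:30.
Sofia ∩ Ximena ∩ Zara ∩ Pablo: 11:15–11:30.
Sofia ∩ Ximena ∩ Zara ∩ Pablo ∩ Callum: (none).
Sofia ∩ Ximena ∩ Zara ∩ Pablo ∩ Callum ∩ Oren: (none).
Total common minutes: 0.

0 minutes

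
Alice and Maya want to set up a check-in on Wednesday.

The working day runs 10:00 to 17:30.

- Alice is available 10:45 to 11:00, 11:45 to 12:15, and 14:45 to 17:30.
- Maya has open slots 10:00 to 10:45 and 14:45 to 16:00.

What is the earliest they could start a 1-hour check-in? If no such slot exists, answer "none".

Alice ∩ Maya: 14:45–16:00.
Windows ≥ 60 min: 14:45–16:00.
Earliest such window starts at 14:45.

14:45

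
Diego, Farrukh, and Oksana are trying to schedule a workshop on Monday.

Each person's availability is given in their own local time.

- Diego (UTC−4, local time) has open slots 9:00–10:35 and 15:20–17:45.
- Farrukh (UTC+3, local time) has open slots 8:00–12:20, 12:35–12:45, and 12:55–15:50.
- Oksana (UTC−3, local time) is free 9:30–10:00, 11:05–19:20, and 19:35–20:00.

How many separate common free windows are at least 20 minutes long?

Diego → UTC: 13:00–14:35, 19:20–21:45.
Farrukh → UTC: 05:00–09:20, 09:35–09:45, 09:55–12:50.
Oksana → UTC: 12:30–13:00, 14:05–22:20, 22:35–23:00.
Diego ∩ Farrukh: (none).
Diego ∩ Farrukh ∩ Oksana: (none).
Windows ≥ 20 min: (none).
That's 0 windows.

0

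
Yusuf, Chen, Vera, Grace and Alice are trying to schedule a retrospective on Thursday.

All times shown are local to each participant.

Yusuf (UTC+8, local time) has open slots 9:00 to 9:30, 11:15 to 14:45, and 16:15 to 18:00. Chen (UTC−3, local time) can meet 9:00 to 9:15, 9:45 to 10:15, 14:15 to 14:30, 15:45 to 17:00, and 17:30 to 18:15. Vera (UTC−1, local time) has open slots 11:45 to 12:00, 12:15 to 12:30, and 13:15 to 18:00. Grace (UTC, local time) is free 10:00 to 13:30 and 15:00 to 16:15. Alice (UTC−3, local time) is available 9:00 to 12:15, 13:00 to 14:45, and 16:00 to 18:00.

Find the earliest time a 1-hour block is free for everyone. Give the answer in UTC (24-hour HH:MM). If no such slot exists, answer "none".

Yusuf → UTC: 01:00–01:30, 03:15–06:45, 08:15–10:00.
Chen → UTC: 12:00–12:15, 12:45–13:15, 17:15–17:30, 18:45–20:00, 20:30–21:15.
Vera → UTC: 12:45–13:00, 13:15–13:30, 14:15–19:00.
Grace → UTC: 10:00–13:30, 15:00–16:15.
Alice → UTC: 12:00–15:15, 16:00–17:45, 19:00–21:00.
Yusuf ∩ Chen: (none).
Yusuf ∩ Chen ∩ Vera: (none).
Yusuf ∩ Chen ∩ Vera ∩ Grace: (none).
Yusuf ∩ Chen ∩ Vera ∩ Grace ∩ Alice: (none).
Windows ≥ 60 min: (none).

none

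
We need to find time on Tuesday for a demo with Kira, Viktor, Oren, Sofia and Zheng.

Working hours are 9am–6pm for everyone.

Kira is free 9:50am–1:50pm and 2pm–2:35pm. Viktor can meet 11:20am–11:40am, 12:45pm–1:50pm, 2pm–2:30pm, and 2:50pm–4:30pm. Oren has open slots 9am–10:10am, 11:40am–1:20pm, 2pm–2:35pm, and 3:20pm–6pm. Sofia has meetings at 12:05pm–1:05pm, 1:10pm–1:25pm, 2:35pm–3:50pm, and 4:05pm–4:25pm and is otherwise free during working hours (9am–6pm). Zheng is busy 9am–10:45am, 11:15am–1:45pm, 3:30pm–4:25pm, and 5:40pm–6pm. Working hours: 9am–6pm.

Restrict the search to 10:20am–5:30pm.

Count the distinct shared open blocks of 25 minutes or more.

Sofia free within 09:00–18:00: 09:00–12:05, 13:05–13:10, 13:25–14:35, 15:50–16:05, 16:25–18:00.
Zheng free within 09:00–18:00: 10:45–11:15, 13:45–15:30, 16:25–17:40.
Kira ∩ Viktor: 11:20–11:40, 12:45–13:50, 14:00–14:30.
Kira ∩ Viktor ∩ Oren: 12:45–13:20, 14:00–14:30.
Kira ∩ Viktor ∩ Oren ∩ Sofia: 13:05–13:10, 14:00–14:30.
Kira ∩ Viktor ∩ Oren ∩ Sofia ∩ Zheng: 14:00–14:30.
Restricted to 10:20–17:30: 14:00–14:30.
Windows ≥ 25 min: 14:00–14:30.
That's 1 window.

1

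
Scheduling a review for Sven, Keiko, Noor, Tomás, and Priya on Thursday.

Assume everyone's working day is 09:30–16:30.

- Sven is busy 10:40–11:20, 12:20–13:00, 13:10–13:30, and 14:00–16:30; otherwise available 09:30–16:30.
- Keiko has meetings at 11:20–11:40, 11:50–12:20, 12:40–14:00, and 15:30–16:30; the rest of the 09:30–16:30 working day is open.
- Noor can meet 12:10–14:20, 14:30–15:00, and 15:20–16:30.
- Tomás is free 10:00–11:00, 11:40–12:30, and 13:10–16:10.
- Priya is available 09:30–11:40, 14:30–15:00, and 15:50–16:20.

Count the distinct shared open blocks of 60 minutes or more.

0

Sven free within 09:30–16:30: 09:30–10:40, 11:20–12:20, 13:00–13:10, 13:30–14:00.
Keiko free within 09:30–16:30: 09:30–11:20, 11:40–11:50, 12:20–12:40, 14:00–15:30.
Sven ∩ Keiko: 09:30–10:40, 11:40–11:50.
Sven ∩ Keiko ∩ Noor: (none).
Sven ∩ Keiko ∩ Noor ∩ Tomás: (none).
Sven ∩ Keiko ∩ Noor ∩ Tomás ∩ Priya: (none).
Windows ≥ 60 min: (none).
That's 0 windows.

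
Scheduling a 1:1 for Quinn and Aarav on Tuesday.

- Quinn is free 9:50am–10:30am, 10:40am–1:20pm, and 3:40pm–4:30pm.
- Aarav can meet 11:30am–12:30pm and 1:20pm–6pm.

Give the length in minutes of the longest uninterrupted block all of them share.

Quinn ∩ Aarav: 11:30–12:30, 15:40–16:30.
Common window lengths: 60, 50 min; longest is 60.

60 minutes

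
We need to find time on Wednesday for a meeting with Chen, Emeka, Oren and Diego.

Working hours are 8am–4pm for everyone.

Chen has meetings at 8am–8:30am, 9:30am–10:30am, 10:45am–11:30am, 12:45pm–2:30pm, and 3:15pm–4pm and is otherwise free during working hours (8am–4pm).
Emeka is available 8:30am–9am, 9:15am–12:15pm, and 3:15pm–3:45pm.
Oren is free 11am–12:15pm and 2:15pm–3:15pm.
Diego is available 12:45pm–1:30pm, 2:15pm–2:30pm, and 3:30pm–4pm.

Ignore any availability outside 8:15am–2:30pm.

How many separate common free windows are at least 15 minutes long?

Chen free within 08:00–16:00: 08:30–09:30, 10:30–10:45, 11:30–12:45, 14:30–15:15.
Chen ∩ Emeka: 08:30–09:00, 09:15–09:30, 10:30–10:45, 11:30–12:15.
Chen ∩ Emeka ∩ Oren: 11:30–12:15.
Chen ∩ Emeka ∩ Oren ∩ Diego: (none).
Restricted to 08:15–14:30: (none).
Windows ≥ 15 min: (none).
That's 0 windows.

0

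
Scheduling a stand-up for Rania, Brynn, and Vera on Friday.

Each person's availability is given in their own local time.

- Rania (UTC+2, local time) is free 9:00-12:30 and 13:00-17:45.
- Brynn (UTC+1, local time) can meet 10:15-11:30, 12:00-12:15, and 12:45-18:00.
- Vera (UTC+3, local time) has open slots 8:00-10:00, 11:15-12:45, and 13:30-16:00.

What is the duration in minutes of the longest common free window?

75 minutes

Rania → UTC: 07:00–10:30, 11:00–15:45.
Brynn → UTC: 09:15–10:30, 11:00–11:15, 11:45–17:00.
Vera → UTC: 05:00–07:00, 08:15–09:45, 10:30–13:00.
Rania ∩ Brynn: 09:15–10:30, 11:00–11:15, 11:45–15:45.
Rania ∩ Brynn ∩ Vera: 09:15–09:45, 11:00–11:15, 11:45–13:00.
Common window lengths: 30, 15, 75 min; longest is 75.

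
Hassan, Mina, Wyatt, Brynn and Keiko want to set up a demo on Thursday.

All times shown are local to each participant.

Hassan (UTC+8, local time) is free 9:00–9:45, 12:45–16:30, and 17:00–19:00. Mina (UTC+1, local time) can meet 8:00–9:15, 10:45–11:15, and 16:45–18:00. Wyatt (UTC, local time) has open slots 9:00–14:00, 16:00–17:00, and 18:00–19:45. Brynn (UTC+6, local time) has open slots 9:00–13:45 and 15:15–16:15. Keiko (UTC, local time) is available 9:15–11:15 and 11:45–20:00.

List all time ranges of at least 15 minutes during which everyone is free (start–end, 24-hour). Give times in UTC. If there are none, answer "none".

Hassan → UTC: 01:00–01:45, 04:45–08:30, 09:00–11:00.
Mina → UTC: 07:00–08:15, 09:45–10:15, 15:45–17:00.
Wyatt → UTC: 09:00–14:00, 16:00–17:00, 18:00–19:45.
Brynn → UTC: 03:00–07:45, 09:15–10:15.
Keiko → UTC: 09:15–11:15, 11:45–20:00.
Hassan ∩ Mina: 07:00–08:15, 09:45–10:15.
Hassan ∩ Mina ∩ Wyatt: 09:45–10:15.
Hassan ∩ Mina ∩ Wyatt ∩ Brynn: 09:45–10:15.
Hassan ∩ Mina ∩ Wyatt ∩ Brynn ∩ Keiko: 09:45–10:15.
Windows ≥ 15 min: 09:45–10:15.

09:45–10:15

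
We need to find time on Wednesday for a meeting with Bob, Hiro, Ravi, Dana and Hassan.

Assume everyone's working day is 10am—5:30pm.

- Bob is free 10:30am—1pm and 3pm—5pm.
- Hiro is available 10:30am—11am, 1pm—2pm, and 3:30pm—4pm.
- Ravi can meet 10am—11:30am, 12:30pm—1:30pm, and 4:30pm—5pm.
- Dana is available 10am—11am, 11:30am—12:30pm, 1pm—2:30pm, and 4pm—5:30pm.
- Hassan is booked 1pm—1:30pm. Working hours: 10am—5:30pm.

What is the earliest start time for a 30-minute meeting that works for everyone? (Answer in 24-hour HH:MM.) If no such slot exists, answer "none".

10:30

Hassan free within 10:00–17:30: 10:00–13:00, 13:30–17:30.
Bob ∩ Hiro: 10:30–11:00, 15:30–16:00.
Bob ∩ Hiro ∩ Ravi: 10:30–11:00.
Bob ∩ Hiro ∩ Ravi ∩ Dana: 10:30–11:00.
Bob ∩ Hiro ∩ Ravi ∩ Dana ∩ Hassan: 10:30–11:00.
Windows ≥ 30 min: 10:30–11:00.
Earliest such window starts at 10:30.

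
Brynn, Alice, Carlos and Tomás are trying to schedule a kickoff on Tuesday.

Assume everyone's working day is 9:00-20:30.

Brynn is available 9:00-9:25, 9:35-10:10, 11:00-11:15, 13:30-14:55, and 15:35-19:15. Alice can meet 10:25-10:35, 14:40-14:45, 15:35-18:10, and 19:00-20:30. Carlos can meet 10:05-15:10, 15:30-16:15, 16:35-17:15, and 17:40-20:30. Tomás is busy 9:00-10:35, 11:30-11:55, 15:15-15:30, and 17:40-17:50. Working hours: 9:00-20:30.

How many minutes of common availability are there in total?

120 minutes

Tomás free within 09:00–20:30: 10:35–11:30, 11:55–15:15, 15:30–17:40, 17:50–20:30.
Brynn ∩ Alice: 14:40–14:45, 15:35–18:10, 19:00–19:15.
Brynn ∩ Alice ∩ Carlos: 14:40–14:45, 15:35–16:15, 16:35–17:15, 17:40–18:10, 19:00–19:15.
Brynn ∩ Alice ∩ Carlos ∩ Tomás: 14:40–14:45, 15:35–16:15, 16:35–17:15, 17:50–18:10, 19:00–19:15.
Total common minutes: 5 + 40 + 40 + 20 + 15 = 120.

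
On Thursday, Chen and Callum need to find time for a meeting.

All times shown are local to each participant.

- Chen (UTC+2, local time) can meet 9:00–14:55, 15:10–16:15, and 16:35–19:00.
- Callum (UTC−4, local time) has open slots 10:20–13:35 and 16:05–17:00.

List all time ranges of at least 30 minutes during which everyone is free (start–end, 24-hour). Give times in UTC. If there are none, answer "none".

14:35–17:00

Chen → UTC: 07:00–12:55, 13:10–14:15, 14:35–17:00.
Callum → UTC: 14:20–17:35, 20:05–21:00.
Chen ∩ Callum: 14:35–17:00.
Windows ≥ 30 min: 14:35–17:00.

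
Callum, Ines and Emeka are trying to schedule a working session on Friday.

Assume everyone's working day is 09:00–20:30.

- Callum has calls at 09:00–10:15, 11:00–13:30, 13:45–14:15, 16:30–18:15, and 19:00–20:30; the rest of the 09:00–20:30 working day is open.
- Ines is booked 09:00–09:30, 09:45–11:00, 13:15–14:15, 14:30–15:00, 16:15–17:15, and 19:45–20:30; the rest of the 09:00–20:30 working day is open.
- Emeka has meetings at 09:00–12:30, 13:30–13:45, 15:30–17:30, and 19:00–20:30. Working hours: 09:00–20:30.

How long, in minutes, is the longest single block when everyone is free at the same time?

45 minutes

Callum free within 09:00–20:30: 10:15–11:00, 13:30–13:45, 14:15–16:30, 18:15–19:00.
Ines free within 09:00–20:30: 09:30–09:45, 11:00–13:15, 14:15–14:30, 15:00–16:15, 17:15–19:45.
Emeka free within 09:00–20:30: 12:30–13:30, 13:45–15:30, 17:30–19:00.
Callum ∩ Ines: 14:15–14:30, 15:00–16:15, 18:15–19:00.
Callum ∩ Ines ∩ Emeka: 14:15–14:30, 15:00–15:30, 18:15–19:00.
Common window lengths: 15, 30, 45 min; longest is 45.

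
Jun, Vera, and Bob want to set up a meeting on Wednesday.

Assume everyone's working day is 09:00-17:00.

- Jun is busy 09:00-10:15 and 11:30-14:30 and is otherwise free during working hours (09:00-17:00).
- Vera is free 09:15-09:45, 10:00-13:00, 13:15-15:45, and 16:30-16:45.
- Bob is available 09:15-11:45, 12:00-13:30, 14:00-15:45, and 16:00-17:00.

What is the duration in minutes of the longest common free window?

75 minutes

Jun free within 09:00–17:00: 10:15–11:30, 14:30–17:00.
Jun ∩ Vera: 10:15–11:30, 14:30–15:45, 16:30–16:45.
Jun ∩ Vera ∩ Bob: 10:15–11:30, 14:30–15:45, 16:30–16:45.
Common window lengths: 75, 75, 15 min; longest is 75.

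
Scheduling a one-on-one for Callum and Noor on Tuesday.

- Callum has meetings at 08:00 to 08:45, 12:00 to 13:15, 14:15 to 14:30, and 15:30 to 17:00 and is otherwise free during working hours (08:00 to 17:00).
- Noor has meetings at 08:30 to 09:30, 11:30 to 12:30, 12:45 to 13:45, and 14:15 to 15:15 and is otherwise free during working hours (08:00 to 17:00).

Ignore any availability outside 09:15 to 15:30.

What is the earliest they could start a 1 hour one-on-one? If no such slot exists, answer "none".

Callum free within 08:00–17:00: 08:45–12:00, 13:15–14:15, 14:30–15:30.
Noor free within 08:00–17:00: 08:00–08:30, 09:30–11:30, 12:30–12:45, 13:45–14:15, 15:15–17:00.
Callum ∩ Noor: 09:30–11:30, 13:45–14:15, 15:15–15:30.
Restricted to 09:15–15:30: 09:30–11:30, 13:45–14:15, 15:15–15:30.
Windows ≥ 60 min: 09:30–11:30.
Earliest such window starts at 09:30.

09:30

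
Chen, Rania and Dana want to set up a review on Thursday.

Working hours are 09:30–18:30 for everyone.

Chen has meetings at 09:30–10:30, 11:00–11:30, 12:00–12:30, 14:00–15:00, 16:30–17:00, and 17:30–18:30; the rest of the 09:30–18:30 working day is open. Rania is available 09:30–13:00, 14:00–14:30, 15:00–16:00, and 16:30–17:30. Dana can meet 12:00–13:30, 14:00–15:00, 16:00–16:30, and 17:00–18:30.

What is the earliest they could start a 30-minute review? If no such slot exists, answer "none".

Chen free within 09:30–18:30: 10:30–11:00, 11:30–12:00, 12:30–14:00, 15:00–16:30, 17:00–17:30.
Chen ∩ Rania: 10:30–11:00, 11:30–12:00, 12:30–13:00, 15:00–16:00, 17:00–17:30.
Chen ∩ Rania ∩ Dana: 12:30–13:00, 17:00–17:30.
Windows ≥ 30 min: 12:30–13:00, 17:00–17:30.
Earliest such window starts at 12:30.

12:30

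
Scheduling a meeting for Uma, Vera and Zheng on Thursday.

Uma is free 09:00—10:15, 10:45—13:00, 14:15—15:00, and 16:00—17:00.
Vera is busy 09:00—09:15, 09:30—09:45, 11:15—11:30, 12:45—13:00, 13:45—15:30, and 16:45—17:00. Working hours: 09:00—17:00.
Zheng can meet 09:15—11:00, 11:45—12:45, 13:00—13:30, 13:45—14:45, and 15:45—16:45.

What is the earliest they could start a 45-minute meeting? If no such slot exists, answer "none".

11:45

Vera free within 09:00–17:00: 09:15–09:30, 09:45–11:15, 11:30–12:45, 13:00–13:45, 15:30–16:45.
Uma ∩ Vera: 09:15–09:30, 09:45–10:15, 10:45–11:15, 11:30–12:45, 16:00–16:45.
Uma ∩ Vera ∩ Zheng: 09:15–09:30, 09:45–10:15, 10:45–11:00, 11:45–12:45, 16:00–16:45.
Windows ≥ 45 min: 11:45–12:45, 16:00–16:45.
Earliest such window starts at 11:45.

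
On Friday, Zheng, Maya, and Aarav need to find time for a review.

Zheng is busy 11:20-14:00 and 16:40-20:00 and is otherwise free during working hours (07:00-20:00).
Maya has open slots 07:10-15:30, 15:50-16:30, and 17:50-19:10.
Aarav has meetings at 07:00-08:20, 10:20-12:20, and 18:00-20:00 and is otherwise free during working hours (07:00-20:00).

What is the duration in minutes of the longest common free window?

120 minutes

Zheng free within 07:00–20:00: 07:00–11:20, 14:00–16:40.
Aarav free within 07:00–20:00: 08:20–10:20, 12:20–18:00.
Zheng ∩ Maya: 07:10–11:20, 14:00–15:30, 15:50–16:30.
Zheng ∩ Maya ∩ Aarav: 08:20–10:20, 14:00–15:30, 15:50–16:30.
Common window lengths: 120, 90, 40 min; longest is 120.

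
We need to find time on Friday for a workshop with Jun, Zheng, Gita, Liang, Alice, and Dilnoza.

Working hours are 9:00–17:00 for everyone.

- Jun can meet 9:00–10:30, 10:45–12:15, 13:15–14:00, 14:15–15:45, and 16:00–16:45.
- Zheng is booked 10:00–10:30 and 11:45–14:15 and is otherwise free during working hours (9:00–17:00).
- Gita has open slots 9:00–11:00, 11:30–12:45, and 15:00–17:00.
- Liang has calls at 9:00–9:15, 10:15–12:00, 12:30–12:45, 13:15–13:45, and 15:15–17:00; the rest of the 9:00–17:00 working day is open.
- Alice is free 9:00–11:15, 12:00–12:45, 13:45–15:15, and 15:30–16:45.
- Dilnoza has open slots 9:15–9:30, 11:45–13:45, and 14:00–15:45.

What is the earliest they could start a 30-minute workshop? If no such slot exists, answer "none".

none

Zheng free within 09:00–17:00: 09:00–10:00, 10:30–11:45, 14:15–17:00.
Liang free within 09:00–17:00: 09:15–10:15, 12:00–12:30, 12:45–13:15, 13:45–15:15.
Jun ∩ Zheng: 09:00–10:00, 10:45–11:45, 14:15–15:45, 16:00–16:45.
Jun ∩ Zheng ∩ Gita: 09:00–10:00, 10:45–11:00, 11:30–11:45, 15:00–15:45, 16:00–16:45.
Jun ∩ Zheng ∩ Gita ∩ Liang: 09:15–10:00, 15:00–15:15.
Jun ∩ Zheng ∩ Gita ∩ Liang ∩ Alice: 09:15–10:00, 15:00–15:15.
Jun ∩ Zheng ∩ Gita ∩ Liang ∩ Alice ∩ Dilnoza: 09:15–09:30, 15:00–15:15.
Windows ≥ 30 min: (none).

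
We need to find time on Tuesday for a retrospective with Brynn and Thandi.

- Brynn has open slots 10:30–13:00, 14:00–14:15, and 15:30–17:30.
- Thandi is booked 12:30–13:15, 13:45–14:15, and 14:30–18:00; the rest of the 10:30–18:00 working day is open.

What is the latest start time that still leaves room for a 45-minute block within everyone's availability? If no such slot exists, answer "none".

11:45

Thandi free within 10:30–18:00: 10:30–12:30, 13:15–13:45, 14:15–14:30.
Brynn ∩ Thandi: 10:30–12:30.
Windows ≥ 45 min: 10:30–12:30.
Latest start in the last window 10:30–12:30 is 12:30 − 45 min = 11:45.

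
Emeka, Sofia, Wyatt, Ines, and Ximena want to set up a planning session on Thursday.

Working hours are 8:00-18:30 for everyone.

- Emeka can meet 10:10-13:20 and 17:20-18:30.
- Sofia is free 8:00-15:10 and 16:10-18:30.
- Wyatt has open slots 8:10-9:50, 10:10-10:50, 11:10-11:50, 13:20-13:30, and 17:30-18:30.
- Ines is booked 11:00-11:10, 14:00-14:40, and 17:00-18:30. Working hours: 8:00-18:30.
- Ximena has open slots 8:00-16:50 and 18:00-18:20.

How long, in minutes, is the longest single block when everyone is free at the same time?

Ines free within 08:00–18:30: 08:00–11:00, 11:10–14:00, 14:40–17:00.
Emeka ∩ Sofia: 10:10–13:20, 17:20–18:30.
Emeka ∩ Sofia ∩ Wyatt: 10:10–10:50, 11:10–11:50, 17:30–18:30.
Emeka ∩ Sofia ∩ Wyatt ∩ Ines: 10:10–10:50, 11:10–11:50.
Emeka ∩ Sofia ∩ Wyatt ∩ Ines ∩ Ximena: 10:10–10:50, 11:10–11:50.
Common window lengths: 40, 40 min; longest is 40.

40 minutes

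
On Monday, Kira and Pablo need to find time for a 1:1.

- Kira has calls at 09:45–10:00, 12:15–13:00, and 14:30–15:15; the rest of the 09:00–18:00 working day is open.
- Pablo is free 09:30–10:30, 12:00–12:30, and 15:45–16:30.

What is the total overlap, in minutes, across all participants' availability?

Kira free within 09:00–18:00: 09:00–09:45, 10:00–12:15, 13:00–14:30, 15:15–18:00.
Kira ∩ Pablo: 09:30–09:45, 10:00–10:30, 12:00–12:15, 15:45–16:30.
Total common minutes: 15 + 30 + 15 + 45 = 105.

105 minutes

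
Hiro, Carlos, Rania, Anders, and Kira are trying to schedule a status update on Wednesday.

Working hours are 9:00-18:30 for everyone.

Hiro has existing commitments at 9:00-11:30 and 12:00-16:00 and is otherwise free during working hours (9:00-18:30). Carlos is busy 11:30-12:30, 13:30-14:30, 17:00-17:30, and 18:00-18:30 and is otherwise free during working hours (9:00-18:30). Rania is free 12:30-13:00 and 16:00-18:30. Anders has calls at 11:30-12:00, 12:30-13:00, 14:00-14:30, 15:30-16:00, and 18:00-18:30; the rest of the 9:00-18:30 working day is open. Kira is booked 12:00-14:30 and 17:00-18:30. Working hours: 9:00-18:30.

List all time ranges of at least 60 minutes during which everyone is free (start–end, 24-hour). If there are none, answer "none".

Hiro free within 09:00–18:30: 11:30–12:00, 16:00–18:30.
Carlos free within 09:00–18:30: 09:00–11:30, 12:30–13:30, 14:30–17:00, 17:30–18:00.
Anders free within 09:00–18:30: 09:00–11:30, 12:00–12:30, 13:00–14:00, 14:30–15:30, 16:00–18:00.
Kira free within 09:00–18:30: 09:00–12:00, 14:30–17:00.
Hiro ∩ Carlos: 16:00–17:00, 17:30–18:00.
Hiro ∩ Carlos ∩ Rania: 16:00–17:00, 17:30–18:00.
Hiro ∩ Carlos ∩ Rania ∩ Anders: 16:00–17:00, 17:30–18:00.
Hiro ∩ Carlos ∩ Rania ∩ Anders ∩ Kira: 16:00–17:00.
Windows ≥ 60 min: 16:00–17:00.

16:00–17:00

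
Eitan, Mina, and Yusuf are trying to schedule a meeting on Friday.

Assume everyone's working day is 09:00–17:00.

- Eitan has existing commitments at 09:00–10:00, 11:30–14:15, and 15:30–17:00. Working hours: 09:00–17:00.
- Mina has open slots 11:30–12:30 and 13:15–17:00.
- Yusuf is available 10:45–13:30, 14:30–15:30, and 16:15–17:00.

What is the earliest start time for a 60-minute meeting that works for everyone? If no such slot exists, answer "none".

14:30

Eitan free within 09:00–17:00: 10:00–11:30, 14:15–15:30.
Eitan ∩ Mina: 14:15–15:30.
Eitan ∩ Mina ∩ Yusuf: 14:30–15:30.
Windows ≥ 60 min: 14:30–15:30.
Earliest such window starts at 14:30.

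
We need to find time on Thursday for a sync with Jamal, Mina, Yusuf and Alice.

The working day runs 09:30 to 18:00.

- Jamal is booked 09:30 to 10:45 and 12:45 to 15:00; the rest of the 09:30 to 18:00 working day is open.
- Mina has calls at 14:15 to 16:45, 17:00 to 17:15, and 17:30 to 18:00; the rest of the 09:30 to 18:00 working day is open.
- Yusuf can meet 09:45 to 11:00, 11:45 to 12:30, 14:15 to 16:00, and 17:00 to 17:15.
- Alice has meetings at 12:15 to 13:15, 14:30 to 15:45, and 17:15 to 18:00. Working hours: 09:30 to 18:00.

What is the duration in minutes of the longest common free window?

30 minutes

Jamal free within 09:30–18:00: 10:45–12:45, 15:00–18:00.
Mina free within 09:30–18:00: 09:30–14:15, 16:45–17:00, 17:15–17:30.
Alice free within 09:30–18:00: 09:30–12:15, 13:15–14:30, 15:45–17:15.
Jamal ∩ Mina: 10:45–12:45, 16:45–17:00, 17:15–17:30.
Jamal ∩ Mina ∩ Yusuf: 10:45–11:00, 11:45–12:30.
Jamal ∩ Mina ∩ Yusuf ∩ Alice: 10:45–11:00, 11:45–12:15.
Common window lengths: 15, 30 min; longest is 30.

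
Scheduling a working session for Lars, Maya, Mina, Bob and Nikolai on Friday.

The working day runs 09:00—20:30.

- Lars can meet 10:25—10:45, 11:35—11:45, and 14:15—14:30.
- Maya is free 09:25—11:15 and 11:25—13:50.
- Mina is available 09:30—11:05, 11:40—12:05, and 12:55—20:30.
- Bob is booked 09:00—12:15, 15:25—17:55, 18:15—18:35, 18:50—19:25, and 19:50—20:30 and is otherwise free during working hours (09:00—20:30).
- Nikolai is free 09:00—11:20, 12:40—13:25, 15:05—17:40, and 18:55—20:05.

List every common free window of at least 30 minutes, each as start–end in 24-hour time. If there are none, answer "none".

Bob free within 09:00–20:30: 12:15–15:25, 17:55–18:15, 18:35–18:50, 19:25–19:50.
Lars ∩ Maya: 10:25–10:45, 11:35–11:45.
Lars ∩ Maya ∩ Mina: 10:25–10:45, 11:40–11:45.
Lars ∩ Maya ∩ Mina ∩ Bob: (none).
Lars ∩ Maya ∩ Mina ∩ Bob ∩ Nikolai: (none).
Windows ≥ 30 min: (none).

none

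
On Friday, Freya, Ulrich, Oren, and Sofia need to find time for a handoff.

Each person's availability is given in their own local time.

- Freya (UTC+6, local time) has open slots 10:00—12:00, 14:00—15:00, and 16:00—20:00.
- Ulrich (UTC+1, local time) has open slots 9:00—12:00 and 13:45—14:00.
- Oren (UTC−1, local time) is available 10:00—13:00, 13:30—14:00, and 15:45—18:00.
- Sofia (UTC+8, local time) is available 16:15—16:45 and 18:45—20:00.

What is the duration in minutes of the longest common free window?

0 minutes

Freya → UTC: 04:00–06:00, 08:00–09:00, 10:00–14:00.
Ulrich → UTC: 08:00–11:00, 12:45–13:00.
Oren → UTC: 11:00–14:00, 14:30–15:00, 16:45–19:00.
Sofia → UTC: 08:15–08:45, 10:45–12:00.
Freya ∩ Ulrich: 08:00–09:00, 10:00–11:00, 12:45–13:00.
Freya ∩ Ulrich ∩ Oren: 12:45–13:00.
Freya ∩ Ulrich ∩ Oren ∩ Sofia: (none).
No common window.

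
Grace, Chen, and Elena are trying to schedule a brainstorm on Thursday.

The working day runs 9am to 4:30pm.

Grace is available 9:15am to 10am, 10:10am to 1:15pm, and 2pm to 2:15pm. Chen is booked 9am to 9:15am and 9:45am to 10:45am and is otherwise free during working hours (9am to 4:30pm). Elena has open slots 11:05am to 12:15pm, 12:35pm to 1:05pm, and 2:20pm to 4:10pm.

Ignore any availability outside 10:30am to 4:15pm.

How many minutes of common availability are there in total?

Chen free within 09:00–16:30: 09:15–09:45, 10:45–16:30.
Grace ∩ Chen: 09:15–09:45, 10:45–13:15, 14:00–14:15.
Grace ∩ Chen ∩ Elena: 11:05–12:15, 12:35–13:05.
Restricted to 10:30–16:15: 11:05–12:15, 12:35–13:05.
Total common minutes: 70 + 30 = 100.

100 minutes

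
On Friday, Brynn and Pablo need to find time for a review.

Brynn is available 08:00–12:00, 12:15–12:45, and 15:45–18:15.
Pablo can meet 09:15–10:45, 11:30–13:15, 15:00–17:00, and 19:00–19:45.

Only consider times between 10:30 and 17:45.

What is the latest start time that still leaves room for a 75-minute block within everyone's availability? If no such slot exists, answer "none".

15:45

Brynn ∩ Pablo: 09:15–10:45, 11:30–12:00, 12:15–12:45, 15:45–17:00.
Restricted to 10:30–17:45: 10:30–10:45, 11:30–12:00, 12:15–12:45, 15:45–17:00.
Windows ≥ 75 min: 15:45–17:00.
Latest start in the last window 15:45–17:00 is 17:00 − 75 min = 15:45.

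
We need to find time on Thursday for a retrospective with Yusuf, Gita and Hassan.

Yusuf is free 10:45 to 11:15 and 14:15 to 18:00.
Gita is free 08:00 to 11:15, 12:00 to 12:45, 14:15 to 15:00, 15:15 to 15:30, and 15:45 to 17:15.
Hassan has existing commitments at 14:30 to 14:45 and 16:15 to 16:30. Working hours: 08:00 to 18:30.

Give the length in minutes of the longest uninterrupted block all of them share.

45 minutes

Hassan free within 08:00–18:30: 08:00–14:30, 14:45–16:15, 16:30–18:30.
Yusuf ∩ Gita: 10:45–11:15, 14:15–15:00, 15:15–15:30, 15:45–17:15.
Yusuf ∩ Gita ∩ Hassan: 10:45–11:15, 14:15–14:30, 14:45–15:00, 15:15–15:30, 15:45–16:15, 16:30–17:15.
Common window lengths: 30, 15, 15, 15, 30, 45 min; longest is 45.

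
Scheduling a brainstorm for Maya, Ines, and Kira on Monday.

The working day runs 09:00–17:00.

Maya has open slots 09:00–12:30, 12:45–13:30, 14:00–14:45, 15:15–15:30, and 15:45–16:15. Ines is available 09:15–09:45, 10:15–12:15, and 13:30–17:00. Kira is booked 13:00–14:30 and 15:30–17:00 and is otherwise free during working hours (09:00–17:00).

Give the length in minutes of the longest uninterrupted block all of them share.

120 minutes

Kira free within 09:00–17:00: 09:00–13:00, 14:30–15:30.
Maya ∩ Ines: 09:15–09:45, 10:15–12:15, 14:00–14:45, 15:15–15:30, 15:45–16:15.
Maya ∩ Ines ∩ Kira: 09:15–09:45, 10:15–12:15, 14:30–14:45, 15:15–15:30.
Common window lengths: 30, 120, 15, 15 min; longest is 120.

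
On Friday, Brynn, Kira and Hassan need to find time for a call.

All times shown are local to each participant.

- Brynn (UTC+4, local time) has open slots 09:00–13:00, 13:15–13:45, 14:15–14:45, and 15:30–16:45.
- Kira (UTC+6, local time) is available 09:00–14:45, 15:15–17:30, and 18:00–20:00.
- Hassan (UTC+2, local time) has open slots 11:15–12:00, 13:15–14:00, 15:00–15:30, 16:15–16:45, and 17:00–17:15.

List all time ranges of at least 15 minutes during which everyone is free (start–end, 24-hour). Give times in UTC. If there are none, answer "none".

09:15–09:45

Brynn → UTC: 05:00–09:00, 09:15–09:45, 10:15–10:45, 11:30–12:45.
Kira → UTC: 03:00–08:45, 09:15–11:30, 12:00–14:00.
Hassan → UTC: 09:15–10:00, 11:15–12:00, 13:00–13:30, 14:15–14:45, 15:00–15:15.
Brynn ∩ Kira: 05:00–08:45, 09:15–09:45, 10:15–10:45, 12:00–12:45.
Brynn ∩ Kira ∩ Hassan: 09:15–09:45.
Windows ≥ 15 min: 09:15–09:45.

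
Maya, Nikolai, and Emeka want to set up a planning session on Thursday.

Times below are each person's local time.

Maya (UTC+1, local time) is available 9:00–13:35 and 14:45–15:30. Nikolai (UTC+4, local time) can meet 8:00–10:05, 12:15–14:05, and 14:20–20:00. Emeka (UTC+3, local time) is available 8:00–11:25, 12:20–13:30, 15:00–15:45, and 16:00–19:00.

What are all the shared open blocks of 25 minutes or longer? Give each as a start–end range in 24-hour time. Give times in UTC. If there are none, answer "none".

Maya → UTC: 08:00–12:35, 13:45–14:30.
Nikolai → UTC: 04:00–06:05, 08:15–10:05, 10:20–16:00.
Emeka → UTC: 05:00–08:25, 09:20–10:30, 12:00–12:45, 13:00–16:00.
Maya ∩ Nikolai: 08:15–10:05, 10:20–12:35, 13:45–14:30.
Maya ∩ Nikolai ∩ Emeka: 08:15–08:25, 09:20–10:05, 10:20–10:30, 12:00–12:35, 13:45–14:30.
Windows ≥ 25 min: 09:20–10:05, 12:00–12:35, 13:45–14:30.

09:20–10:05, 12:00–12:35, 13:45–14:30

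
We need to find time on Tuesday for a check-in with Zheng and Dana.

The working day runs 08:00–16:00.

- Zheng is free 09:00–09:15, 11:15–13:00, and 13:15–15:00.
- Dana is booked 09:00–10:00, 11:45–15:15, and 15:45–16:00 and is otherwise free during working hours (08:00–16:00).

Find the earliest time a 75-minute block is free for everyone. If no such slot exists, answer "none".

Dana free within 08:00–16:00: 08:00–09:00, 10:00–11:45, 15:15–15:45.
Zheng ∩ Dana: 11:15–11:45.
Windows ≥ 75 min: (none).

none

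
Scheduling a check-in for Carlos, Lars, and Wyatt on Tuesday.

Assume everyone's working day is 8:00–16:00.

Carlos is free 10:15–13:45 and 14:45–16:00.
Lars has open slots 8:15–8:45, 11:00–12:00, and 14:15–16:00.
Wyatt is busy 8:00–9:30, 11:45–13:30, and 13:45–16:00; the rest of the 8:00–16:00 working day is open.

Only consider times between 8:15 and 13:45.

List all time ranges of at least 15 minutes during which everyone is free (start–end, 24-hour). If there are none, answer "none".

11:00–11:45

Wyatt free within 08:00–16:00: 09:30–11:45, 13:30–13:45.
Carlos ∩ Lars: 11:00–12:00, 14:45–16:00.
Carlos ∩ Lars ∩ Wyatt: 11:00–11:45.
Restricted to 08:15–13:45: 11:00–11:45.
Windows ≥ 15 min: 11:00–11:45.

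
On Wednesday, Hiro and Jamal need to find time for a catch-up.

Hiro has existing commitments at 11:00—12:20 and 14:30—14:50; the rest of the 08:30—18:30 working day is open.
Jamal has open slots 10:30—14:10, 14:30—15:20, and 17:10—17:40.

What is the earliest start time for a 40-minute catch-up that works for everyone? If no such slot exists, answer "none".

Hiro free within 08:30–18:30: 08:30–11:00, 12:20–14:30, 14:50–18:30.
Hiro ∩ Jamal: 10:30–11:00, 12:20–14:10, 14:50–15:20, 17:10–17:40.
Windows ≥ 40 min: 12:20–14:10.
Earliest such window starts at 12:20.

12:20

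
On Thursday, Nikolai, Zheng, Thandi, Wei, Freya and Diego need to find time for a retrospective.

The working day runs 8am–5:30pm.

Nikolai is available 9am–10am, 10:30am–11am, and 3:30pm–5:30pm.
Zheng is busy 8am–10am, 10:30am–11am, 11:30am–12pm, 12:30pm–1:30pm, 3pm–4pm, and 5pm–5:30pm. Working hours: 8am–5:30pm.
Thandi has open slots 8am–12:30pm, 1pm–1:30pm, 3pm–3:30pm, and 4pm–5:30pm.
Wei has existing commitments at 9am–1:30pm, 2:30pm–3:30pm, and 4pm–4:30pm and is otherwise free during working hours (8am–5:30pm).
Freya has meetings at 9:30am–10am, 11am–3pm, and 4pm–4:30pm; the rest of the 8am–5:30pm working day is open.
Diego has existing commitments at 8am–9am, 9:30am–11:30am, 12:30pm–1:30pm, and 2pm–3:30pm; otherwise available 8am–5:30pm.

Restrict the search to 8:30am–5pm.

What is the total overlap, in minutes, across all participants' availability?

30 minutes

Zheng free within 08:00–17:30: 10:00–10:30, 11:00–11:30, 12:00–12:30, 13:30–15:00, 16:00–17:00.
Wei free within 08:00–17:30: 08:00–09:00, 13:30–14:30, 15:30–16:00, 16:30–17:30.
Freya free within 08:00–17:30: 08:00–09:30, 10:00–11:00, 15:00–16:00, 16:30–17:30.
Diego free within 08:00–17:30: 09:00–09:30, 11:30–12:30, 13:30–14:00, 15:30–17:30.
Nikolai ∩ Zheng: 16:00–17:00.
Nikolai ∩ Zheng ∩ Thandi: 16:00–17:00.
Nikolai ∩ Zheng ∩ Thandi ∩ Wei: 16:30–17:00.
Nikolai ∩ Zheng ∩ Thandi ∩ Wei ∩ Freya: 16:30–17:00.
Nikolai ∩ Zheng ∩ Thandi ∩ Wei ∩ Freya ∩ Diego: 16:30–17:00.
Restricted to 08:30–17:00: 16:30–17:00.
Total common minutes: 30.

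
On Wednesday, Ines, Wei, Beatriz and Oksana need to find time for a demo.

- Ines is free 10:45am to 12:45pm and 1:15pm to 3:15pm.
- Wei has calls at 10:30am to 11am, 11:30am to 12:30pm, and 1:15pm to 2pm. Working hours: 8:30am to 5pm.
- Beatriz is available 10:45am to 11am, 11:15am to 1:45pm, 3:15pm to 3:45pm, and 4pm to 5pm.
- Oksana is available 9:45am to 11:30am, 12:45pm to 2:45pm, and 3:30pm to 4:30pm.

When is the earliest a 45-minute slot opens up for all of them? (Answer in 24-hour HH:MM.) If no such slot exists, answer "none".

Wei free within 08:30–17:00: 08:30–10:30, 11:00–11:30, 12:30–13:15, 14:00–17:00.
Ines ∩ Wei: 11:00–11:30, 12:30–12:45, 14:00–15:15.
Ines ∩ Wei ∩ Beatriz: 11:15–11:30, 12:30–12:45.
Ines ∩ Wei ∩ Beatriz ∩ Oksana: 11:15–11:30.
Windows ≥ 45 min: (none).

none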